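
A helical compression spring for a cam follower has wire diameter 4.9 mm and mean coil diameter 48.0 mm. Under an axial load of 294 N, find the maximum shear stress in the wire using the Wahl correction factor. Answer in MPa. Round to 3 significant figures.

Spring index C = D/d = 48.0/4.9 = 9.7959
K_W = (4C−1)/(4C−4) + 0.615/C = 38.184/35.184 + 0.0628 = 1.1480
τ₀ = 8FD/(πd³) = 8·294·48.0/(π·4.9³) = 112896/369.61 = 305.45 MPa
τ_max = K·τ₀ = 1.1480 × 305.45 = 350.67 MPa

351 MPa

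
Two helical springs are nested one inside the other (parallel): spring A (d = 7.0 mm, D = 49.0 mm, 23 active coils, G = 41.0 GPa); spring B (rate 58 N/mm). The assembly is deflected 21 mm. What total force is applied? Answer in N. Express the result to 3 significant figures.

1310 N

k_A = Gd⁴/(8D³N_a) = (41.0×10³)(7.0⁴)/(8·49.0³·23) = 4.5475 N/mm
Parallel: k_eq = 4.5475 + 58 = 62.547 N/mm
F = k_eq·δ = 62.547·21 = 1313.5 N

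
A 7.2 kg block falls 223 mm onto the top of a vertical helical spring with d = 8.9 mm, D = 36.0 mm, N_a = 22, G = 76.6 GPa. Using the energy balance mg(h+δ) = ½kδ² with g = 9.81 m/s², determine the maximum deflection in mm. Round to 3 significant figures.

k = Gd⁴/(8D³N_a) = (76.6×10³)(8.9⁴)/(8·36.0³·22) = 58.529 N/mm
W = mg = 7.2 × 9.81 = 70.632 N
½kδ² − Wδ − Wh = 0 → δ = (W + √(W² + 2kWh))/k
δ = (70.632 + √(4988.9 + 1.84376e+06))/58.529 = (70.632 + 1359.7)/58.529 = 24.438 mm

24.4 mm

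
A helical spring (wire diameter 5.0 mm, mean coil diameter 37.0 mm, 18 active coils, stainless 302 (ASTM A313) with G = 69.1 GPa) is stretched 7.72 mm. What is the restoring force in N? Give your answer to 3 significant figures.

k = Gd⁴/(8D³N_a) = (69.1×10³)(5.0⁴)/(8·37.0³·18) = 5.9209 N/mm
F = k·δ = 5.9209 × 7.72 = 45.71 N

45.7 N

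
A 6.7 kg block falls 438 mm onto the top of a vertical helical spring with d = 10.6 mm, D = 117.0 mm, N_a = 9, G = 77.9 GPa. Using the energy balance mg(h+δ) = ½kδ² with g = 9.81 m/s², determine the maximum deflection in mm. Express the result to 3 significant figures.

k = Gd⁴/(8D³N_a) = (77.9×10³)(10.6⁴)/(8·117.0³·9) = 8.5285 N/mm
W = mg = 6.7 × 9.81 = 65.727 N
½kδ² − Wδ − Wh = 0 → δ = (W + √(W² + 2kWh))/k
δ = (65.727 + √(4320 + 491042))/8.5285 = (65.727 + 703.82)/8.5285 = 90.233 mm

90.2 mm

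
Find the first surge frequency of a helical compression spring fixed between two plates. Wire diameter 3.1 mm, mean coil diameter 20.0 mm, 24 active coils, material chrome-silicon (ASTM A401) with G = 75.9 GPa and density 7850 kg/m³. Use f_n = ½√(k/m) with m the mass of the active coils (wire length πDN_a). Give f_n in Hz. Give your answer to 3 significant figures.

113 Hz

k = Gd⁴/(8D³N_a) = (75.9×10³)(3.1⁴)/(8·20.0³·24) = 4.5635 N/mm = 4563.5 N/m
Wire length L = πDN_a = π·20.0·24 = 1508 mm
m = ρ·(πd²/4)·L = 7850 × 7.5477×10⁻⁶ m² × 1.508 m = 0.089346 kg
f_n = ½√(k/m) = 0.5·√(4563.5/0.089346) = 0.5·√(51077) = 113 Hz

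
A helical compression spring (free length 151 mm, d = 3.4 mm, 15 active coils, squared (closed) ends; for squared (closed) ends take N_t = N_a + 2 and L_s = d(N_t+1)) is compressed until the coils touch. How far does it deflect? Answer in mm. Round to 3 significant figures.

89.8 mm

N_t = 17; L_s = 3.4·18 = 61.2 mm
δ_solid = L₀ − L_s = 151 − 61.2 = 89.8 mm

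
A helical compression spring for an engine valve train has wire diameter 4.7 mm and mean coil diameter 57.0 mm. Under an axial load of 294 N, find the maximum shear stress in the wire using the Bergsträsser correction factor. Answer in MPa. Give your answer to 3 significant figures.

456 MPa

Spring index C = D/d = 57.0/4.7 = 12.1277
K_B = (4C+2)/(4C−3) = 50.511/45.511 = 1.1099
τ₀ = 8FD/(πd³) = 8·294·57.0/(π·4.7³) = 134064/326.17 = 411.03 MPa
τ_max = K·τ₀ = 1.1099 × 411.03 = 456.18 MPa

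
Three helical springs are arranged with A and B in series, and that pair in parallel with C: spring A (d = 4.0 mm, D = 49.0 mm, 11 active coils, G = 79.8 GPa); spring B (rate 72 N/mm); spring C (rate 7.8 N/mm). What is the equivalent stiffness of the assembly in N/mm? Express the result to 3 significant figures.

9.72 N/mm

k_A = Gd⁴/(8D³N_a) = (79.8×10³)(4.0⁴)/(8·49.0³·11) = 1.9732 N/mm
Springs A,B series: k_AB = 1/(1/1.9732+1/72) = 1.9206 N/mm; parallel with C: k_eq = 1.9206+7.8 = 9.7206 N/mm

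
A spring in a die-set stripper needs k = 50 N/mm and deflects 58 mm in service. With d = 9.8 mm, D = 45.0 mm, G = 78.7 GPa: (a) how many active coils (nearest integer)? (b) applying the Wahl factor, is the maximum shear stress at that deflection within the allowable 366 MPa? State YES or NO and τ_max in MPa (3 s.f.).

N_a = Gd⁴/(8D³k) = (78.7×10³)(9.8⁴)/(8·45.0³·50) = 19.92 → N_a = 20
Actual rate k = Gd⁴/(8D³·20) = 49.788 N/mm
Working load F = kδ = 49.788·58 = 2887.7 N
C = 45.0/9.8 = 4.5918; K_W = (4C−1)/(4C−4)+0.615/C = 1.3427
τ_max = K_W·8FD/(πd³) = 1.3427·351.58 = 472.08 MPa
τ_max > 366 MPa → exceeds allowable

(a) 20 coils; (b) NO, τ_max = 472 MPa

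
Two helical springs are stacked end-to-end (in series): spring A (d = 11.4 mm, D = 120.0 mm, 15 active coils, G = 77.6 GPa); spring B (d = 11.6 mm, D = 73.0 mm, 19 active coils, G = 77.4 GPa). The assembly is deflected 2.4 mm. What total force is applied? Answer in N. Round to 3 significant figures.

k_A = Gd⁴/(8D³N_a) = (77.6×10³)(11.4⁴)/(8·120.0³·15) = 6.3206 N/mm
k_B = Gd⁴/(8D³N_a) = (77.4×10³)(11.6⁴)/(8·73.0³·19) = 23.701 N/mm
Series: 1/k_eq = 1/6.3206 + 1/23.701 = 0.20041; k_eq = 4.9899 N/mm
F = k_eq·δ = 4.9899·2.4 = 11.976 N

12.0 N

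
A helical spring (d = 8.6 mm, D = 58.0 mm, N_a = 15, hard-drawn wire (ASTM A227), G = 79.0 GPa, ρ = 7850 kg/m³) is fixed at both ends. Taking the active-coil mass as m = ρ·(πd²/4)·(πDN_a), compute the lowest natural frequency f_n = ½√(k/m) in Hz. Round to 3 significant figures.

k = Gd⁴/(8D³N_a) = (79.0×10³)(8.6⁴)/(8·58.0³·15) = 18.457 N/mm = 18457 N/m
Wire length L = πDN_a = π·58.0·15 = 2733.2 mm
m = ρ·(πd²/4)·L = 7850 × 58.088×10⁻⁶ m² × 2.7332 m = 1.2463 kg
f_n = ½√(k/m) = 0.5·√(18457/1.2463) = 0.5·√(14809) = 60.846 Hz

60.8 Hz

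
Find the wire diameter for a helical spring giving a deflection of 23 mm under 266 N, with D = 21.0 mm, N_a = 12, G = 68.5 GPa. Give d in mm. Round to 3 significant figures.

Required rate k = F/δ = 266/23 = 11.565 N/mm
d = (8D³N_a·k / G)^(1/4) = (8·21.0³·12·11.565 / (68.5×10³))^0.25
  = (150.1)^0.25 = 3.5002 mm

3.50 mm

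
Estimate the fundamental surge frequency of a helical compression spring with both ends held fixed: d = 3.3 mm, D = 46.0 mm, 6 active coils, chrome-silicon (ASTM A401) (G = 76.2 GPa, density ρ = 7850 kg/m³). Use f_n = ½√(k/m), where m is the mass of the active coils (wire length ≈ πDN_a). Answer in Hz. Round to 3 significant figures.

91.1 Hz

k = Gd⁴/(8D³N_a) = (76.2×10³)(3.3⁴)/(8·46.0³·6) = 1.9342 N/mm = 1934.2 N/m
Wire length L = πDN_a = π·46.0·6 = 867.08 mm
m = ρ·(πd²/4)·L = 7850 × 8.553×10⁻⁶ m² × 0.86708 m = 0.058217 kg
f_n = ½√(k/m) = 0.5·√(1934.2/0.058217) = 0.5·√(33224) = 91.137 Hz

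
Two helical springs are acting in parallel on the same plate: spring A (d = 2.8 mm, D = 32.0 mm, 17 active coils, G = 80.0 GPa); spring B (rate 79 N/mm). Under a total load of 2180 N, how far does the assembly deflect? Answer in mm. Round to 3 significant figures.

k_A = Gd⁴/(8D³N_a) = (80.0×10³)(2.8⁴)/(8·32.0³·17) = 1.1034 N/mm
Parallel: k_eq = 1.1034 + 79 = 80.103 N/mm
δ = F/k_eq = 2180/80.103 = 27.215 mm

27.2 mm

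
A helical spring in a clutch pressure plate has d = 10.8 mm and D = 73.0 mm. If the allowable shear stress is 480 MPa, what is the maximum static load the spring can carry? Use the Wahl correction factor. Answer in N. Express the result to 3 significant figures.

C = D/d = 73.0/10.8 = 6.7593
K_W = (4C−1)/(4C−4) + 0.615/C = 26.037/23.037 + 0.0910 = 1.2212
τ_max = K·8FD/(πd³) → F_max = τ_allow·πd³/(8DK)
F_max = 480·π·10.8³/(8·73.0·1.2212) = 1.8996e+06/713.19 = 2663.5 N

2660 N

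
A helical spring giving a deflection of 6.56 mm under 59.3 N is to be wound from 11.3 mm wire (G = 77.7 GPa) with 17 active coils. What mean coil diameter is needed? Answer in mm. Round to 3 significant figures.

Required rate k = F/δ = 59.3/6.56 = 9.0396 N/mm
D = (Gd⁴/(8N_a·k))^(1/3) = (77.7×10³·11.3⁴/(8·17·9.0396))^(1/3)
  = (1.03049e+06)^(1/3) = 101.0063 mm

101 mm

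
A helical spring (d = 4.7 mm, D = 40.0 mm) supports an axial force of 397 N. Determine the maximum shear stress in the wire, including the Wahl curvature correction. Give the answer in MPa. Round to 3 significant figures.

457 MPa

Spring index C = D/d = 40.0/4.7 = 8.5106
K_W = (4C−1)/(4C−4) + 0.615/C = 33.043/30.043 + 0.0723 = 1.1721
τ₀ = 8FD/(πd³) = 8·397·40.0/(π·4.7³) = 127040/326.17 = 389.49 MPa
τ_max = K·τ₀ = 1.1721 × 389.49 = 456.53 MPa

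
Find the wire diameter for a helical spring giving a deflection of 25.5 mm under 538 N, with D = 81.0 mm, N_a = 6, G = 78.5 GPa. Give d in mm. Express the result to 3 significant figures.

Required rate k = F/δ = 538/25.5 = 21.098 N/mm
d = (8D³N_a·k / G)^(1/4) = (8·81.0³·6·21.098 / (78.5×10³))^0.25
  = (6856)^0.25 = 9.0995 mm

9.10 mm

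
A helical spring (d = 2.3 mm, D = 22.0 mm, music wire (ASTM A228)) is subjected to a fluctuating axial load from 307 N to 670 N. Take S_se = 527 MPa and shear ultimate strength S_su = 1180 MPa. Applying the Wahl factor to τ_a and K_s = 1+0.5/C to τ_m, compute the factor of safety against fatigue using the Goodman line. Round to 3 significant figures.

0.261

C = D/d = 22.0/2.3 = 9.5652; K_W = (4C−1)/(4C−4)+0.615/C = 1.1519; K_s = 1+0.5/C = 1.0523
F_a = (F_max−F_min)/2 = 181.5 N; F_m = (F_max+F_min)/2 = 488.5 N
τ_a = K_W·8F_aD/(πd³) = 1.1519 × 835.71 = 962.62 MPa
τ_m = K_s·8F_mD/(πd³) = 1.0523 × 2249.3 = 2366.9 MPa
Goodman: 1/n_f = τ_a/S_se + τ_m/S_su = 962.62/527 + 2366.9/1180 = 1.82660 + 2.00581 = 3.8324
n_f = 1/3.8324 = 0.2609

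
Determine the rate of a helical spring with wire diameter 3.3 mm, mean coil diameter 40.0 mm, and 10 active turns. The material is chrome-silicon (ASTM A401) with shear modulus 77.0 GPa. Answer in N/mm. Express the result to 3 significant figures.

1.78 N/mm

k = Gd⁴/(8D³N_a) = (77.0×10³ × 3.3⁴) / (8 × 40.0³ × 10)
  = 9.13159e+06 / 5.12e+06 = 1.7835 N/mm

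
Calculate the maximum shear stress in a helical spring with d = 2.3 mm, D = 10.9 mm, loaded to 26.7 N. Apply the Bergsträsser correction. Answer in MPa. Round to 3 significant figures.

80.0 MPa

Spring index C = D/d = 10.9/2.3 = 4.7391
K_B = (4C+2)/(4C−3) = 20.957/15.957 = 1.3134
τ₀ = 8FD/(πd³) = 8·26.7·10.9/(π·2.3³) = 2328.24/38.224 = 60.911 MPa
τ_max = K·τ₀ = 1.3134 × 60.911 = 79.997 MPa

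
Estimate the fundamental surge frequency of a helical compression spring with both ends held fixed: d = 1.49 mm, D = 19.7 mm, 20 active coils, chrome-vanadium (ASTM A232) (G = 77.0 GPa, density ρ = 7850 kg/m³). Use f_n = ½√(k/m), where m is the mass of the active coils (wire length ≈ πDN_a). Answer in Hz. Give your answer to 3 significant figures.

k = Gd⁴/(8D³N_a) = (77.0×10³)(1.49⁴)/(8·19.7³·20) = 0.31025 N/mm = 310.25 N/m
Wire length L = πDN_a = π·19.7·20 = 1237.8 mm
m = ρ·(πd²/4)·L = 7850 × 1.7437×10⁻⁶ m² × 1.2378 m = 0.016943 kg
f_n = ½√(k/m) = 0.5·√(310.25/0.016943) = 0.5·√(18312) = 67.661 Hz

67.7 Hz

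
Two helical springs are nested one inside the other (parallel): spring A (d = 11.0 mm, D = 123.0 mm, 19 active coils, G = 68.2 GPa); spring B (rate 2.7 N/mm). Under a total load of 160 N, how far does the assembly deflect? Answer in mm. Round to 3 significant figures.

k_A = Gd⁴/(8D³N_a) = (68.2×10³)(11.0⁴)/(8·123.0³·19) = 3.5302 N/mm
Parallel: k_eq = 3.5302 + 2.7 = 6.2302 N/mm
δ = F/k_eq = 160/6.2302 = 25.681 mm

25.7 mm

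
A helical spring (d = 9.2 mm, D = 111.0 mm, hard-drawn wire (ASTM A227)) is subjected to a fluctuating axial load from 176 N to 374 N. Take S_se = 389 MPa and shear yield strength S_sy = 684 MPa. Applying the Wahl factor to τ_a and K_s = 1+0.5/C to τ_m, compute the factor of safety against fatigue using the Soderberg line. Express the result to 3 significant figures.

3.92

C = D/d = 111.0/9.2 = 12.0652; K_W = (4C−1)/(4C−4)+0.615/C = 1.1188; K_s = 1+0.5/C = 1.0414
F_a = (F_max−F_min)/2 = 99 N; F_m = (F_max+F_min)/2 = 275 N
τ_a = K_W·8F_aD/(πd³) = 1.1188 × 35.936 = 40.204 MPa
τ_m = K_s·8F_mD/(πd³) = 1.0414 × 99.823 = 103.96 MPa
Soderberg: 1/n_f = τ_a/S_se + τ_m/S_sy = 40.204/389 + 103.96/684 = 0.10335 + 0.15199 = 0.25534
n_f = 1/0.25534 = 3.916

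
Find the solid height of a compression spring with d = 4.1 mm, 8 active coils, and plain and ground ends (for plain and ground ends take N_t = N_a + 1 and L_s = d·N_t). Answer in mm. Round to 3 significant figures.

36.9 mm

plain and ground ends: N_t = N_a + 1 = 8 + 1 = 9
L_s = d·N_t = 4.1 × 9 = 36.9 mm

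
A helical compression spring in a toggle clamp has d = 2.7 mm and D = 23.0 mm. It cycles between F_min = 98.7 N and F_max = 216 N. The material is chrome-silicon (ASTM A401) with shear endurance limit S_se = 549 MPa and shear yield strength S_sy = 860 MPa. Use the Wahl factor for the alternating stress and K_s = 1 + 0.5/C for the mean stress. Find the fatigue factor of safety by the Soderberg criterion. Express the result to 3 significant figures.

1.05

C = D/d = 23.0/2.7 = 8.5185; K_W = (4C−1)/(4C−4)+0.615/C = 1.1719; K_s = 1+0.5/C = 1.0587
F_a = (F_max−F_min)/2 = 58.65 N; F_m = (F_max+F_min)/2 = 157.35 N
τ_a = K_W·8F_aD/(πd³) = 1.1719 × 174.52 = 204.53 MPa
τ_m = K_s·8F_mD/(πd³) = 1.0587 × 468.21 = 495.69 MPa
Soderberg: 1/n_f = τ_a/S_se + τ_m/S_sy = 204.53/549 + 495.69/860 = 0.37255 + 0.57639 = 0.94894
n_f = 1/0.94894 = 1.054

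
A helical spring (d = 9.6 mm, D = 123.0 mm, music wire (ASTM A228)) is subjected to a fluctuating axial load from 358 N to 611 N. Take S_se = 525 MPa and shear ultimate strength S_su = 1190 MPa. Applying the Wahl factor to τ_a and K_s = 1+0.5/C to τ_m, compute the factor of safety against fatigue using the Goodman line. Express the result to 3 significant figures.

C = D/d = 123.0/9.6 = 12.8125; K_W = (4C−1)/(4C−4)+0.615/C = 1.1115; K_s = 1+0.5/C = 1.0390
F_a = (F_max−F_min)/2 = 126.5 N; F_m = (F_max+F_min)/2 = 484.5 N
τ_a = K_W·8F_aD/(πd³) = 1.1115 × 44.784 = 49.777 MPa
τ_m = K_s·8F_mD/(πd³) = 1.0390 × 171.52 = 178.22 MPa
Goodman: 1/n_f = τ_a/S_se + τ_m/S_su = 49.777/525 + 178.22/1190 = 0.09481 + 0.14976 = 0.24458
n_f = 1/0.24458 = 4.089

4.09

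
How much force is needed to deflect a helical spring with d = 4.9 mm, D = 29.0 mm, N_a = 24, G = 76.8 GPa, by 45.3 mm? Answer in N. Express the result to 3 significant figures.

k = Gd⁴/(8D³N_a) = (76.8×10³)(4.9⁴)/(8·29.0³·24) = 9.4548 N/mm
F = k·δ = 9.4548 × 45.3 = 428.3 N

428 N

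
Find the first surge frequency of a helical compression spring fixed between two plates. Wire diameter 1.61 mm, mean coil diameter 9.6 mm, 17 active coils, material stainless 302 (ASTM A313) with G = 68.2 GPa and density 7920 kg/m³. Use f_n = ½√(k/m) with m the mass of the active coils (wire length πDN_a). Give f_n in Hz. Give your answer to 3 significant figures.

339 Hz

k = Gd⁴/(8D³N_a) = (68.2×10³)(1.61⁴)/(8·9.6³·17) = 3.8083 N/mm = 3808.3 N/m
Wire length L = πDN_a = π·9.6·17 = 512.71 mm
m = ρ·(πd²/4)·L = 7920 × 2.0358×10⁻⁶ m² × 0.51271 m = 0.0082668 kg
f_n = ½√(k/m) = 0.5·√(3808.3/0.0082668) = 0.5·√(4.6068e+05) = 339.37 Hz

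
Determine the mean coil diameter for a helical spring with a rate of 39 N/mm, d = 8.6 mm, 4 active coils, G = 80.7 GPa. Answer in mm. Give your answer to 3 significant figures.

70.7 mm

D = (Gd⁴/(8N_a·k))^(1/3) = (80.7×10³·8.6⁴/(8·4·39))^(1/3)
  = (353714)^(1/3) = 70.7214 mm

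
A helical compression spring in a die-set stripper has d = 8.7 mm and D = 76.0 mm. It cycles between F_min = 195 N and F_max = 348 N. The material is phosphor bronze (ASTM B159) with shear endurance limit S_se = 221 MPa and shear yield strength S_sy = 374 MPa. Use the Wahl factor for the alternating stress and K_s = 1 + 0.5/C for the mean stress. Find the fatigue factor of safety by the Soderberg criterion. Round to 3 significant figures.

2.90

C = D/d = 76.0/8.7 = 8.7356; K_W = (4C−1)/(4C−4)+0.615/C = 1.1674; K_s = 1+0.5/C = 1.0572
F_a = (F_max−F_min)/2 = 76.5 N; F_m = (F_max+F_min)/2 = 271.5 N
τ_a = K_W·8F_aD/(πd³) = 1.1674 × 22.483 = 26.246 MPa
τ_m = K_s·8F_mD/(πd³) = 1.0572 × 79.793 = 84.36 MPa
Soderberg: 1/n_f = τ_a/S_se + τ_m/S_sy = 26.246/221 + 84.36/374 = 0.11876 + 0.22556 = 0.34432
n_f = 1/0.34432 = 2.904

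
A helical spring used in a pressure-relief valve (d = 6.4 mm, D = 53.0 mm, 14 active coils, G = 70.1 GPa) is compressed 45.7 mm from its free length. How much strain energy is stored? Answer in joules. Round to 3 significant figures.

7.37 J

k = Gd⁴/(8D³N_a) = (70.1×10³)(6.4⁴)/(8·53.0³·14) = 7.0533 N/mm
U = ½kδ² = 0.5 × 7.0533 × 45.7² = 7365.4 N·mm = 7.3654 J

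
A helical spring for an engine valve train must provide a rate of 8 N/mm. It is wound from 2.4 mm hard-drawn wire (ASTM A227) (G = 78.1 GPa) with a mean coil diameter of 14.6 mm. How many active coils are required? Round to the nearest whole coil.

13

N_a = Gd⁴/(8D³k) = (78.1×10³ × 2.4⁴)/(8 × 14.6³ × 8)
    = 2.59117e+06 / 199177 = 13.01 → 13 coils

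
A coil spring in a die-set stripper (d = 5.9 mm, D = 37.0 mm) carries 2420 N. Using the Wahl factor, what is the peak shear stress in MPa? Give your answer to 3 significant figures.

Spring index C = D/d = 37.0/5.9 = 6.2712
K_W = (4C−1)/(4C−4) + 0.615/C = 24.085/21.085 + 0.0981 = 1.2404
τ₀ = 8FD/(πd³) = 8·2420·37.0/(π·5.9³) = 716320/645.22 = 1110.2 MPa
τ_max = K·τ₀ = 1.2404 × 1110.2 = 1377 MPa

1380 MPa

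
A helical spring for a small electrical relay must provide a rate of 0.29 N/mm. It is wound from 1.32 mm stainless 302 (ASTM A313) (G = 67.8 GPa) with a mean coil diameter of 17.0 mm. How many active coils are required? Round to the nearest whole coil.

N_a = Gd⁴/(8D³k) = (67.8×10³ × 1.32⁴)/(8 × 17.0³ × 0.29)
    = 205838 / 11398.2 = 18.06 → 18 coils

18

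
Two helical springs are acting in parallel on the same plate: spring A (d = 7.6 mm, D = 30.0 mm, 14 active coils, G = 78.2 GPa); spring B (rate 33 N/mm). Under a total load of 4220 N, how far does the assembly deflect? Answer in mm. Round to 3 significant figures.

35.4 mm

k_A = Gd⁴/(8D³N_a) = (78.2×10³)(7.6⁴)/(8·30.0³·14) = 86.274 N/mm
Parallel: k_eq = 86.274 + 33 = 119.27 N/mm
δ = F/k_eq = 4220/119.27 = 35.381 mm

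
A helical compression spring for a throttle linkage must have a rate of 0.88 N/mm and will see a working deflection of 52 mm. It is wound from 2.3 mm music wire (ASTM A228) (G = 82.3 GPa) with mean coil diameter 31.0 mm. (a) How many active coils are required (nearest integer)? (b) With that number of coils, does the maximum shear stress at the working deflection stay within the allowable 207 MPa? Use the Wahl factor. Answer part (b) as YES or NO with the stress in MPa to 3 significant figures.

N_a = Gd⁴/(8D³k) = (82.3×10³)(2.3⁴)/(8·31.0³·0.88) = 10.98 → N_a = 11
Actual rate k = Gd⁴/(8D³·11) = 0.8785 N/mm
Working load F = kδ = 0.8785·52 = 45.682 N
C = 31.0/2.3 = 13.4783; K_W = (4C−1)/(4C−4)+0.615/C = 1.1057
τ_max = K_W·8FD/(πd³) = 1.1057·296.39 = 327.73 MPa
τ_max > 207 MPa → exceeds allowable

(a) 11 coils; (b) NO, τ_max = 328 MPa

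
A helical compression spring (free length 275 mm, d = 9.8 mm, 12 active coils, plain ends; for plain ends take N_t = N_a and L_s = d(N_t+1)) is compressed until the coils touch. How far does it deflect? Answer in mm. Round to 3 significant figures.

148 mm

N_t = 12; L_s = 9.8·13 = 127.4 mm
δ_solid = L₀ − L_s = 275 − 127.4 = 147.6 mm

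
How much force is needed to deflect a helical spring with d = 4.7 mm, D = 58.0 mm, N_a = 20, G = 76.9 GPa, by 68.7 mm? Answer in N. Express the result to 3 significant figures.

k = Gd⁴/(8D³N_a) = (76.9×10³)(4.7⁴)/(8·58.0³·20) = 1.202 N/mm
F = k·δ = 1.202 × 68.7 = 82.579 N

82.6 N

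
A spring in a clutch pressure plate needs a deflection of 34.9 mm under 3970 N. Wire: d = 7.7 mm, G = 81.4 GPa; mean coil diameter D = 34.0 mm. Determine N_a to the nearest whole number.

8

Required rate k = F/δ = 3970/34.9 = 113.75 N/mm
N_a = Gd⁴/(8D³k) = (81.4×10³ × 7.7⁴)/(8 × 34.0³ × 113.75)
    = 2.86146e+08 / 3.57678e+07 = 8 → 8 coils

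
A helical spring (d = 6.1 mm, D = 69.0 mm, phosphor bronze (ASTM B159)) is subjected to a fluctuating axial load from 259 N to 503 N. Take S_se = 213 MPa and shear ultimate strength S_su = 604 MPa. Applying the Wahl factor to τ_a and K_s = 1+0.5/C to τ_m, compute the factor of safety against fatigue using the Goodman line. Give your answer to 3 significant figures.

C = D/d = 69.0/6.1 = 11.3115; K_W = (4C−1)/(4C−4)+0.615/C = 1.1271; K_s = 1+0.5/C = 1.0442
F_a = (F_max−F_min)/2 = 122 N; F_m = (F_max+F_min)/2 = 381 N
τ_a = K_W·8F_aD/(πd³) = 1.1271 × 94.441 = 106.44 MPa
τ_m = K_s·8F_mD/(πd³) = 1.0442 × 294.93 = 307.97 MPa
Goodman: 1/n_f = τ_a/S_se + τ_m/S_su = 106.44/213 + 307.97/604 = 0.49974 + 0.50989 = 1.0096
n_f = 1/1.0096 = 0.9905

0.990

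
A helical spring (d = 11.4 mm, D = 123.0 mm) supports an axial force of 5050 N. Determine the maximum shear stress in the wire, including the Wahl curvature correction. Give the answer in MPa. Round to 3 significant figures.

1210 MPa

Spring index C = D/d = 123.0/11.4 = 10.7895
K_W = (4C−1)/(4C−4) + 0.615/C = 42.158/39.158 + 0.0570 = 1.1336
τ₀ = 8FD/(πd³) = 8·5050·123.0/(π·11.4³) = 4.9692e+06/4654.4 = 1067.6 MPa
τ_max = K·τ₀ = 1.1336 × 1067.6 = 1210.3 MPa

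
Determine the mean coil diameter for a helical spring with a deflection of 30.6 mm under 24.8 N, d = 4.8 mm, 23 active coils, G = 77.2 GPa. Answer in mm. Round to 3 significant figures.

Required rate k = F/δ = 24.8/30.6 = 0.81046 N/mm
D = (Gd⁴/(8N_a·k))^(1/3) = (77.2×10³·4.8⁴/(8·23·0.81046))^(1/3)
  = (274811)^(1/3) = 65.0147 mm

65.0 mm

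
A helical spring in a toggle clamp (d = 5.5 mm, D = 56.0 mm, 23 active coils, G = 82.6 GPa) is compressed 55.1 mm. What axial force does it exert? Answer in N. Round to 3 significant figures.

129 N

k = Gd⁴/(8D³N_a) = (82.6×10³)(5.5⁴)/(8·56.0³·23) = 2.3391 N/mm
F = k·δ = 2.3391 × 55.1 = 128.88 N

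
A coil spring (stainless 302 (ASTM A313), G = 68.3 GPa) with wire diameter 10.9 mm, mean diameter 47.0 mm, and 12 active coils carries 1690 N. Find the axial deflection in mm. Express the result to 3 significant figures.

17.5 mm

k = Gd⁴/(8D³N_a) = (68.3×10³)(10.9⁴)/(8·47.0³·12) = 96.73 N/mm
δ = F/k = 1690 / 96.73 = 17.471 mm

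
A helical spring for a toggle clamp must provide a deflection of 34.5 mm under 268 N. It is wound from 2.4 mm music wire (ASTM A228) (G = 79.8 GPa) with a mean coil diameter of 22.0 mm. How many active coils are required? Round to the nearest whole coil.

4

Required rate k = F/δ = 268/34.5 = 7.7681 N/mm
N_a = Gd⁴/(8D³k) = (79.8×10³ × 2.4⁴)/(8 × 22.0³ × 7.7681)
    = 2.64757e+06 / 661719 = 4.001 → 4 coils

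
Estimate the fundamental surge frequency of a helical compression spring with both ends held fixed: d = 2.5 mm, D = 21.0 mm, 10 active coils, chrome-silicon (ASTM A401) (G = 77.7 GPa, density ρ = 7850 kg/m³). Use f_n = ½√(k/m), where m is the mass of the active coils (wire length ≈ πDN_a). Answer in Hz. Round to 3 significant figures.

k = Gd⁴/(8D³N_a) = (77.7×10³)(2.5⁴)/(8·21.0³·10) = 4.0967 N/mm = 4096.7 N/m
Wire length L = πDN_a = π·21.0·10 = 659.73 mm
m = ρ·(πd²/4)·L = 7850 × 4.9087×10⁻⁶ m² × 0.65973 m = 0.025422 kg
f_n = ½√(k/m) = 0.5·√(4096.7/0.025422) = 0.5·√(1.6115e+05) = 200.72 Hz

201 Hz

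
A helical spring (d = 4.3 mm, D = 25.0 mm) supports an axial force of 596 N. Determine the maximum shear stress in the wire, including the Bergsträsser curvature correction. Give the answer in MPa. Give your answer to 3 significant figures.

595 MPa

Spring index C = D/d = 25.0/4.3 = 5.8140
K_B = (4C+2)/(4C−3) = 25.256/20.256 = 1.2468
τ₀ = 8FD/(πd³) = 8·596·25.0/(π·4.3³) = 119200/249.78 = 477.22 MPa
τ_max = K·τ₀ = 1.2468 × 477.22 = 595.02 MPa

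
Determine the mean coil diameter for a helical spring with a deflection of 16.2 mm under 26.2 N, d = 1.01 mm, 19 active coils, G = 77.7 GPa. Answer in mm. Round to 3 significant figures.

6.90 mm

Required rate k = F/δ = 26.2/16.2 = 1.6173 N/mm
D = (Gd⁴/(8N_a·k))^(1/3) = (77.7×10³·1.01⁴/(8·19·1.6173))^(1/3)
  = (328.91)^(1/3) = 6.9028 mm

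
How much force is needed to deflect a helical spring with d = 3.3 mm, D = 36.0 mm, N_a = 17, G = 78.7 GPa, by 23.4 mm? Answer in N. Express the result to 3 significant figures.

k = Gd⁴/(8D³N_a) = (78.7×10³)(3.3⁴)/(8·36.0³·17) = 1.4709 N/mm
F = k·δ = 1.4709 × 23.4 = 34.419 N

34.4 N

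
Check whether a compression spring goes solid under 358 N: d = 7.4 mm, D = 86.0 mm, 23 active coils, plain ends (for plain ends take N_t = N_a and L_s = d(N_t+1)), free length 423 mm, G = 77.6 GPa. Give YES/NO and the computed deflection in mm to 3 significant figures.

NO, δ = 180 mm

k = Gd⁴/(8D³N_a) = (77.6×10³)(7.4⁴)/(8·86.0³·23) = 1.9883 N/mm
N_t = 23; L_s = 7.4·24 = 177.6 mm; δ_solid = L₀ − L_s = 423 − 177.6 = 245.4 mm
δ = F/k = 358/1.9883 = 180.06 mm
δ < δ_solid → spring does not go solid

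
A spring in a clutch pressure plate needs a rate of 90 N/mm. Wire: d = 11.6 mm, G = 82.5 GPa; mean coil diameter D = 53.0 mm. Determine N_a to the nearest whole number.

N_a = Gd⁴/(8D³k) = (82.5×10³ × 11.6⁴)/(8 × 53.0³ × 90)
    = 1.49378e+09 / 1.07191e+08 = 13.94 → 14 coils

14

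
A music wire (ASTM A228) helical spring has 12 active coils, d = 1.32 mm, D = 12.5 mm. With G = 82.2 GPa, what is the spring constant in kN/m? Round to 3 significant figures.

1.33 kN/m

k = Gd⁴/(8D³N_a) = (82.2×10³ × 1.32⁴) / (8 × 12.5³ × 12)
  = 249556 / 187500 = 1.331 N/mm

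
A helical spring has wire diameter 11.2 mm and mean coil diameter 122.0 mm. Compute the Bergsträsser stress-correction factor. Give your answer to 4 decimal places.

C = D/d = 122.0/11.2 = 10.8929
K_B = (4C+2)/(4C−3) = 45.571/40.571 = 1.1232

1.1232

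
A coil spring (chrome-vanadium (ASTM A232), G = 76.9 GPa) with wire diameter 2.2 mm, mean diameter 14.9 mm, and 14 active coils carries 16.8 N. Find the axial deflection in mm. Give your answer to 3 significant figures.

3.46 mm

k = Gd⁴/(8D³N_a) = (76.9×10³)(2.2⁴)/(8·14.9³·14) = 4.8623 N/mm
δ = F/k = 16.8 / 4.8623 = 3.4552 mm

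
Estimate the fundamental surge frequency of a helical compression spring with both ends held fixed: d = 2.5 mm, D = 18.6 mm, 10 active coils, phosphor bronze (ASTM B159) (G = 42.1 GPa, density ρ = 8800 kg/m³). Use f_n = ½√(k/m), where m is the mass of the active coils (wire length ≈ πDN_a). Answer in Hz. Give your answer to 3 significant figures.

k = Gd⁴/(8D³N_a) = (42.1×10³)(2.5⁴)/(8·18.6³·10) = 3.1946 N/mm = 3194.6 N/m
Wire length L = πDN_a = π·18.6·10 = 584.34 mm
m = ρ·(πd²/4)·L = 8800 × 4.9087×10⁻⁶ m² × 0.58434 m = 0.025242 kg
f_n = ½√(k/m) = 0.5·√(3194.6/0.025242) = 0.5·√(1.2656e+05) = 177.88 Hz

178 Hz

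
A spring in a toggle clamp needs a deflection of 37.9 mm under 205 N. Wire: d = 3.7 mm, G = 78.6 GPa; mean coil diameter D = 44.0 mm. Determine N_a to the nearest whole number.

4

Required rate k = F/δ = 205/37.9 = 5.409 N/mm
N_a = Gd⁴/(8D³k) = (78.6×10³ × 3.7⁴)/(8 × 44.0³ × 5.409)
    = 1.47309e+07 / 3.68606e+06 = 3.996 → 4 coils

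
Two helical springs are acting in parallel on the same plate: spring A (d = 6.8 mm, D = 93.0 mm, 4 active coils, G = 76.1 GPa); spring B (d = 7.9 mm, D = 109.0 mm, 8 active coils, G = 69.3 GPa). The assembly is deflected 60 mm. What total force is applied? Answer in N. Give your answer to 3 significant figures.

k_A = Gd⁴/(8D³N_a) = (76.1×10³)(6.8⁴)/(8·93.0³·4) = 6.3215 N/mm
k_B = Gd⁴/(8D³N_a) = (69.3×10³)(7.9⁴)/(8·109.0³·8) = 3.2567 N/mm
Parallel: k_eq = 6.3215 + 3.2567 = 9.5783 N/mm
F = k_eq·δ = 9.5783·60 = 574.7 N

575 N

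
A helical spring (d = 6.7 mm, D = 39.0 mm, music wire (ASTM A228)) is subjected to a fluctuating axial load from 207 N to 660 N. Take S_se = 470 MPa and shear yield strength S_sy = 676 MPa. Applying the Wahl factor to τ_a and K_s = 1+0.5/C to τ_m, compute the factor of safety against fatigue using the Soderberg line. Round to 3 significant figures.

C = D/d = 39.0/6.7 = 5.8209; K_W = (4C−1)/(4C−4)+0.615/C = 1.2612; K_s = 1+0.5/C = 1.0859
F_a = (F_max−F_min)/2 = 226.5 N; F_m = (F_max+F_min)/2 = 433.5 N
τ_a = K_W·8F_aD/(πd³) = 1.2612 × 74.791 = 94.328 MPa
τ_m = K_s·8F_mD/(πd³) = 1.0859 × 143.14 = 155.44 MPa
Soderberg: 1/n_f = τ_a/S_se + τ_m/S_sy = 94.328/470 + 155.44/676 = 0.20070 + 0.22994 = 0.43064
n_f = 1/0.43064 = 2.322

2.32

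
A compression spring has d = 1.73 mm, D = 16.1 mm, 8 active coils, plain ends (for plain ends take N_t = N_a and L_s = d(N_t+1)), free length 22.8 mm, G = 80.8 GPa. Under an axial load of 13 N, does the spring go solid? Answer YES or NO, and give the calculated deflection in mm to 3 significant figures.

NO, δ = 4.80 mm

k = Gd⁴/(8D³N_a) = (80.8×10³)(1.73⁴)/(8·16.1³·8) = 2.7098 N/mm
N_t = 8; L_s = 1.73·9 = 15.57 mm; δ_solid = L₀ − L_s = 22.8 − 15.57 = 7.23 mm
δ = F/k = 13/2.7098 = 4.7974 mm
δ < δ_solid → spring does not go solid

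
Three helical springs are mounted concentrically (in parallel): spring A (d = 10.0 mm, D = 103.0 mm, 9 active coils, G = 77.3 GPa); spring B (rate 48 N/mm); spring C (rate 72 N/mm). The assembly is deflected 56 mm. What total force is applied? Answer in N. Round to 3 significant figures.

k_A = Gd⁴/(8D³N_a) = (77.3×10³)(10.0⁴)/(8·103.0³·9) = 9.8251 N/mm
Parallel: k_eq = 9.8251 + 48 + 72 = 129.83 N/mm
F = k_eq·δ = 129.83·56 = 7270.2 N

7270 N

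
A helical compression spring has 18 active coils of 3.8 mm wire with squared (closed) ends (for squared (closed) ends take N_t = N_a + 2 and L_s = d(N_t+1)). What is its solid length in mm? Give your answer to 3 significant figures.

79.8 mm

squared (closed) ends: N_t = N_a + 2 = 18 + 2 = 20
L_s = d·(N_t+1) = 3.8 × 21 = 79.8 mm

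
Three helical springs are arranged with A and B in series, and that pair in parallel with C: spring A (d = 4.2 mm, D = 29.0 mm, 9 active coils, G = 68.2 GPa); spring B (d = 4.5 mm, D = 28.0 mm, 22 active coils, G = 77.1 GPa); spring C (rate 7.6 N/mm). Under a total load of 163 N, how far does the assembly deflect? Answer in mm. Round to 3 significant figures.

k_A = Gd⁴/(8D³N_a) = (68.2×10³)(4.2⁴)/(8·29.0³·9) = 12.085 N/mm
k_B = Gd⁴/(8D³N_a) = (77.1×10³)(4.5⁴)/(8·28.0³·22) = 8.1831 N/mm
Springs A,B series: k_AB = 1/(1/12.085+1/8.1831) = 4.8793 N/mm; parallel with C: k_eq = 4.8793+7.6 = 12.479 N/mm
δ = F/k_eq = 163/12.479 = 13.062 mm

13.1 mm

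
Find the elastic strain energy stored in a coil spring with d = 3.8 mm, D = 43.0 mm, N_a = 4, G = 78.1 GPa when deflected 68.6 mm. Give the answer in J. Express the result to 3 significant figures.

k = Gd⁴/(8D³N_a) = (78.1×10³)(3.8⁴)/(8·43.0³·4) = 6.4007 N/mm
U = ½kδ² = 0.5 × 6.4007 × 68.6² = 15061 N·mm = 15.061 J

15.1 J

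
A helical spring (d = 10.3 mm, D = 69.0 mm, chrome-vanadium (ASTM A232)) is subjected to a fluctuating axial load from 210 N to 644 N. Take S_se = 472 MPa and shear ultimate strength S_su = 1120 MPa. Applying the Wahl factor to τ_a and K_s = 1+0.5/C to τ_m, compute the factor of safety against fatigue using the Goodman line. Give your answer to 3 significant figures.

6.40

C = D/d = 69.0/10.3 = 6.6990; K_W = (4C−1)/(4C−4)+0.615/C = 1.2234; K_s = 1+0.5/C = 1.0746
F_a = (F_max−F_min)/2 = 217 N; F_m = (F_max+F_min)/2 = 427 N
τ_a = K_W·8F_aD/(πd³) = 1.2234 × 34.893 = 42.688 MPa
τ_m = K_s·8F_mD/(πd³) = 1.0746 × 68.66 = 73.785 MPa
Goodman: 1/n_f = τ_a/S_se + τ_m/S_su = 42.688/472 + 73.785/1120 = 0.09044 + 0.06588 = 0.15632
n_f = 1/0.15632 = 6.397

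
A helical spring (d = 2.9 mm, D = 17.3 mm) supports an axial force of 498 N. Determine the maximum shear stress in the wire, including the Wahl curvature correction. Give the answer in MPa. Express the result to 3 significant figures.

Spring index C = D/d = 17.3/2.9 = 5.9655
K_W = (4C−1)/(4C−4) + 0.615/C = 22.862/19.862 + 0.1031 = 1.2541
τ₀ = 8FD/(πd³) = 8·498·17.3/(π·2.9³) = 68923.2/76.62 = 899.54 MPa
τ_max = K·τ₀ = 1.2541 × 899.54 = 1128.1 MPa

1130 MPa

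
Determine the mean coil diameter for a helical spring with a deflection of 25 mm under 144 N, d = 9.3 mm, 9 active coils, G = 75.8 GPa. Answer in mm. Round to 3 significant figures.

111 mm

Required rate k = F/δ = 144/25 = 5.76 N/mm
D = (Gd⁴/(8N_a·k))^(1/3) = (75.8×10³·9.3⁴/(8·9·5.76))^(1/3)
  = (1.36724e+06)^(1/3) = 110.9895 mm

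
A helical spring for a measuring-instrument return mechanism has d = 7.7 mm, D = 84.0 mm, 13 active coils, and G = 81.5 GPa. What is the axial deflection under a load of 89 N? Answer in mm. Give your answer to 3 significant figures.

19.1 mm

k = Gd⁴/(8D³N_a) = (81.5×10³)(7.7⁴)/(8·84.0³·13) = 4.6478 N/mm
δ = F/k = 89 / 4.6478 = 19.149 mm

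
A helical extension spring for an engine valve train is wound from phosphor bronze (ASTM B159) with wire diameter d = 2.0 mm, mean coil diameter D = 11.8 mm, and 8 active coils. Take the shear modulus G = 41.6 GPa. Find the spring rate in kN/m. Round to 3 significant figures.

k = Gd⁴/(8D³N_a) = (41.6×10³ × 2.0⁴) / (8 × 11.8³ × 8)
  = 665600 / 105154 = 6.3298 N/mm

6.33 kN/m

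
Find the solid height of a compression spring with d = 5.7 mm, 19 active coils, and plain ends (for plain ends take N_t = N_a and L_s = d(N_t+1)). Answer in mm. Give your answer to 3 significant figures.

plain ends: N_t = N_a = 19
L_s = d·(N_t+1) = 5.7 × 20 = 114 mm

114 mm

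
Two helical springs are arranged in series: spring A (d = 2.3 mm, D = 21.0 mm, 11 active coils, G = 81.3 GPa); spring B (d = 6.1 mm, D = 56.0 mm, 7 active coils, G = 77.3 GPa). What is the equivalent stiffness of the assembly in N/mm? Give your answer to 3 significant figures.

2.22 N/mm

k_A = Gd⁴/(8D³N_a) = (81.3×10³)(2.3⁴)/(8·21.0³·11) = 2.7917 N/mm
k_B = Gd⁴/(8D³N_a) = (77.3×10³)(6.1⁴)/(8·56.0³·7) = 10.883 N/mm
Series: 1/k_eq = 1/2.7917 + 1/10.883 = 0.4501; k_eq = 2.2217 N/mm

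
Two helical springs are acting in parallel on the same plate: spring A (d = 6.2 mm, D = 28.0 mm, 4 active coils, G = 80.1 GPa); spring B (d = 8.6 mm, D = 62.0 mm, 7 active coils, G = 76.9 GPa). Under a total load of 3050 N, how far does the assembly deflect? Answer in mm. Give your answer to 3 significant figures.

k_A = Gd⁴/(8D³N_a) = (80.1×10³)(6.2⁴)/(8·28.0³·4) = 168.49 N/mm
k_B = Gd⁴/(8D³N_a) = (76.9×10³)(8.6⁴)/(8·62.0³·7) = 31.518 N/mm
Parallel: k_eq = 168.49 + 31.518 = 200.01 N/mm
δ = F/k_eq = 3050/200.01 = 15.249 mm

15.2 mm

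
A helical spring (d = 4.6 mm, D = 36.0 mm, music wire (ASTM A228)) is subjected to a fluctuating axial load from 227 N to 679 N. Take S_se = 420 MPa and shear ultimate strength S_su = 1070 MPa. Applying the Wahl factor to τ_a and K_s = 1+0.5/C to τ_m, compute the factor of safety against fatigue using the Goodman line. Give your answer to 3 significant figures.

C = D/d = 36.0/4.6 = 7.8261; K_W = (4C−1)/(4C−4)+0.615/C = 1.1885; K_s = 1+0.5/C = 1.0639
F_a = (F_max−F_min)/2 = 226 N; F_m = (F_max+F_min)/2 = 453 N
τ_a = K_W·8F_aD/(πd³) = 1.1885 × 212.85 = 252.97 MPa
τ_m = K_s·8F_mD/(πd³) = 1.0639 × 426.65 = 453.9 MPa
Goodman: 1/n_f = τ_a/S_se + τ_m/S_su = 252.97/420 + 453.9/1070 = 0.60230 + 0.42421 = 1.0265
n_f = 1/1.0265 = 0.9742

0.974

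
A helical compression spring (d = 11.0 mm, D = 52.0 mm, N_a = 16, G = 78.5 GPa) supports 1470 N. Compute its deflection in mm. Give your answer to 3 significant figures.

23.0 mm

k = Gd⁴/(8D³N_a) = (78.5×10³)(11.0⁴)/(8·52.0³·16) = 63.859 N/mm
δ = F/k = 1470 / 63.859 = 23.02 mm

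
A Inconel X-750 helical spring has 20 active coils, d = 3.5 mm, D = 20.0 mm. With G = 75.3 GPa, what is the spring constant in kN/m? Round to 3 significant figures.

k = Gd⁴/(8D³N_a) = (75.3×10³ × 3.5⁴) / (8 × 20.0³ × 20)
  = 1.12997e+07 / 1.28e+06 = 8.8279 N/mm

8.83 kN/m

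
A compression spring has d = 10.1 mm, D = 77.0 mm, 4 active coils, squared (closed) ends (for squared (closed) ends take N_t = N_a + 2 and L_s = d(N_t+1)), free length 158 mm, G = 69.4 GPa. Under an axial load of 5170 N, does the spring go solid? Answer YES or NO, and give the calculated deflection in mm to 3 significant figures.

YES, δ = 105 mm

k = Gd⁴/(8D³N_a) = (69.4×10³)(10.1⁴)/(8·77.0³·4) = 49.434 N/mm
N_t = 6; L_s = 10.1·7 = 70.7 mm; δ_solid = L₀ − L_s = 158 − 70.7 = 87.3 mm
δ = F/k = 5170/49.434 = 104.58 mm
δ ≥ δ_solid → spring goes solid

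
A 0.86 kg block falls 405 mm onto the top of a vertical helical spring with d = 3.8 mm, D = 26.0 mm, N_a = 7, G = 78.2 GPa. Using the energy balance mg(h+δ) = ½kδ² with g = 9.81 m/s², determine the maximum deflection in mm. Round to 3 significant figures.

20.8 mm

k = Gd⁴/(8D³N_a) = (78.2×10³)(3.8⁴)/(8·26.0³·7) = 16.567 N/mm
W = mg = 0.86 × 9.81 = 8.4366 N
½kδ² − Wδ − Wh = 0 → δ = (W + √(W² + 2kWh))/k
δ = (8.4366 + √(71.176 + 113210))/16.567 = (8.4366 + 336.57)/16.567 = 20.826 mm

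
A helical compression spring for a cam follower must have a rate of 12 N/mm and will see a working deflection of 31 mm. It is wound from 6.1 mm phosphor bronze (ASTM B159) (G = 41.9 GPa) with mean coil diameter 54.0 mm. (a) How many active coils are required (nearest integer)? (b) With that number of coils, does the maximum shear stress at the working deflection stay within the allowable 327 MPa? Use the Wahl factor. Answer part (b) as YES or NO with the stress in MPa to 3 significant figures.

(a) 4 coils; (b) YES, τ_max = 252 MPa

N_a = Gd⁴/(8D³k) = (41.9×10³)(6.1⁴)/(8·54.0³·12) = 3.838 → N_a = 4
Actual rate k = Gd⁴/(8D³·4) = 11.513 N/mm
Working load F = kδ = 11.513·31 = 356.91 N
C = 54.0/6.1 = 8.8525; K_W = (4C−1)/(4C−4)+0.615/C = 1.1650
τ_max = K_W·8FD/(πd³) = 1.1650·216.23 = 251.9 MPa
τ_max ≤ 327 MPa → acceptable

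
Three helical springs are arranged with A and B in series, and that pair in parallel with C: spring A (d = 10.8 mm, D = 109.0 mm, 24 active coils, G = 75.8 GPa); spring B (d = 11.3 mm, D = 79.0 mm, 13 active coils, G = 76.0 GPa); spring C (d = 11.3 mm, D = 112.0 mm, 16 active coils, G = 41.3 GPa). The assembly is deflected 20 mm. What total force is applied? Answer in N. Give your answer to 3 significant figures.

k_A = Gd⁴/(8D³N_a) = (75.8×10³)(10.8⁴)/(8·109.0³·24) = 4.1475 N/mm
k_B = Gd⁴/(8D³N_a) = (76.0×10³)(11.3⁴)/(8·79.0³·13) = 24.166 N/mm
k_C = Gd⁴/(8D³N_a) = (41.3×10³)(11.3⁴)/(8·112.0³·16) = 3.7446 N/mm
Springs A,B series: k_AB = 1/(1/4.1475+1/24.166) = 3.5399 N/mm; parallel with C: k_eq = 3.5399+3.7446 = 7.2845 N/mm
F = k_eq·δ = 7.2845·20 = 145.69 N

146 N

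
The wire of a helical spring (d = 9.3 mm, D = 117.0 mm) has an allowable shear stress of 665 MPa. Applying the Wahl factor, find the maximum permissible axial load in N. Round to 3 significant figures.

C = D/d = 117.0/9.3 = 12.5806
K_W = (4C−1)/(4C−4) + 0.615/C = 49.323/46.323 + 0.0489 = 1.1136
τ_max = K·8FD/(πd³) → F_max = τ_allow·πd³/(8DK)
F_max = 665·π·9.3³/(8·117.0·1.1136) = 1.6804e+06/1042.4 = 1612.1 N

1610 N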